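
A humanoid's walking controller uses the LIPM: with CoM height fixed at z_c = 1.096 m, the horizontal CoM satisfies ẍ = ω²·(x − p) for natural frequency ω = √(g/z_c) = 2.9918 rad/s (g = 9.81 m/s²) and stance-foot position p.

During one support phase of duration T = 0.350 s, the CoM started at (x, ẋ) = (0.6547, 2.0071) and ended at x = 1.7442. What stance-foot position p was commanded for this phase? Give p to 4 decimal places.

ωT = 2.9918·0.350 = 1.047130; cosh(ωT) = 1.600202, sinh(ωT) = 1.249259
x(T) = p + (x₀−p)·cosh(ωT) + (ẋ₀/ω)·sinh(ωT) ⇒ p·(1 − cosh) = x(T) − x₀·cosh − (ẋ₀/ω)·sinh
numerator   = 1.7442 − (0.6547)·1.600202 − (2.0071/2.9918)·1.249259 = -0.141539
denominator = 1 − 1.600202 = -0.600202
p = -0.141539 / -0.600202 = 0.2358

p = 0.2358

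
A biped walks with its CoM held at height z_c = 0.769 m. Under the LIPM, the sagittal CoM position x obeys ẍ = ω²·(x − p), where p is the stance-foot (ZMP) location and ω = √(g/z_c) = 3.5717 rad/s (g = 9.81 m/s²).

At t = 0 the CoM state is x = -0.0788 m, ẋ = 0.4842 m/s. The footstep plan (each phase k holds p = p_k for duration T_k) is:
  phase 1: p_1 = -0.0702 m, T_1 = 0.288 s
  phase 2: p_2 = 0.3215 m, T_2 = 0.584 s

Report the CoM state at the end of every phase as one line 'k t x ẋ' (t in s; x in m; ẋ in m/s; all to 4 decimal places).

phase 1: p=-0.0702, T=0.288, ωT=1.028650, cosh=1.577388, sinh=1.219898; start (x,ẋ)=(-0.078800, 0.484200) → end (x,ẋ)=(0.081611, 0.726300)
phase 2: p=0.3215, T=0.584, ωT=2.085873, cosh=4.087907, sinh=3.963709; start (x,ẋ)=(0.081611, 0.726300) → end (x,ẋ)=(0.146870, -0.427107)

1 0.2880 0.0816 0.7263
2 0.8720 0.1469 -0.4271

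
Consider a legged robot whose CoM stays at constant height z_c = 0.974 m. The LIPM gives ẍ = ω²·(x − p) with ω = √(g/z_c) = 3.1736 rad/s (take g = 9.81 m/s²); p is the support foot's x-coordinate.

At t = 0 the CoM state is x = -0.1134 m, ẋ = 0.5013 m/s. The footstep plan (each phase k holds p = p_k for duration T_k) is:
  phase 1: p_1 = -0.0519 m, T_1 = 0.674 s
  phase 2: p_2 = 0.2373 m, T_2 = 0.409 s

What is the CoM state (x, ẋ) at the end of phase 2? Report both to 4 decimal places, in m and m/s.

phase 1: p=-0.0519, T=0.674, ωT=2.139006, cosh=4.304384, sinh=4.186612; start (x,ẋ)=(-0.113400, 0.501300) → end (x,ẋ)=(0.344695, 1.340660)
phase 2: p=0.2373, T=0.409, ωT=1.298002, cosh=1.967525, sinh=1.694449; start (x,ẋ)=(0.344695, 1.340660) → end (x,ẋ)=(1.164408, 3.215301)

x = 1.1644, ẋ = 3.2153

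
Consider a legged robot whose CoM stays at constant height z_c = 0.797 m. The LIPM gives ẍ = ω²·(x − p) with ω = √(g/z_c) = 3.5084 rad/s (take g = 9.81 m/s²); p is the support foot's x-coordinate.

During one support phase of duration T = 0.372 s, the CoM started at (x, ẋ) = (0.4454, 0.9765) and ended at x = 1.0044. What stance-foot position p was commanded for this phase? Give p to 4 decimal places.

p = 0.3602

ωT = 3.5084·0.372 = 1.305125; cosh(ωT) = 1.979644, sinh(ωT) = 1.708505
x(T) = p + (x₀−p)·cosh(ωT) + (ẋ₀/ω)·sinh(ωT) ⇒ p·(1 − cosh) = x(T) − x₀·cosh − (ẋ₀/ω)·sinh
numerator   = 1.0044 − (0.4454)·1.979644 − (0.9765/3.5084)·1.708505 = -0.352865
denominator = 1 − 1.979644 = -0.979644
p = -0.352865 / -0.979644 = 0.3602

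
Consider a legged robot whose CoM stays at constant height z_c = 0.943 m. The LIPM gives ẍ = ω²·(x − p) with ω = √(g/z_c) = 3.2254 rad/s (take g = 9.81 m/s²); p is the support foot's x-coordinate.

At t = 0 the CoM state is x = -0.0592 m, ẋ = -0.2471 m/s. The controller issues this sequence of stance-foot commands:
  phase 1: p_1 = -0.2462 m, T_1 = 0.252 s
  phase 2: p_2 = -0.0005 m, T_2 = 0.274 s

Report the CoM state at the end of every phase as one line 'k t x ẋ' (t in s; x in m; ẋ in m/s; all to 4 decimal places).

1 0.2520 -0.0633 0.2127
2 0.5260 -0.0233 0.0981

phase 1: p=-0.2462, T=0.252, ωT=0.812801, cosh=1.348913, sinh=0.905299; start (x,ẋ)=(-0.059200, -0.247100) → end (x,ẋ)=(-0.063309, 0.212715)
phase 2: p=-0.0005, T=0.274, ωT=0.883760, cosh=1.416604, sinh=1.003377; start (x,ẋ)=(-0.063309, 0.212715) → end (x,ẋ)=(-0.023303, 0.098065)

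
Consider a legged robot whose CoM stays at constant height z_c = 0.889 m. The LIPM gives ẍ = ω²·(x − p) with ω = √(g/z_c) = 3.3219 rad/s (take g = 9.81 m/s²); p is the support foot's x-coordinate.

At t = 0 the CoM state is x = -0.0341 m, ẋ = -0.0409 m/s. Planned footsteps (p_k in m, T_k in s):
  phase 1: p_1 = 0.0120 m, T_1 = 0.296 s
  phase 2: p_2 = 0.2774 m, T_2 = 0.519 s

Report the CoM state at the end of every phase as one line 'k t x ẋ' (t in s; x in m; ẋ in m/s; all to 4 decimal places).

1 0.2960 -0.0724 -0.2384
2 0.8150 -0.9293 -3.8437

phase 1: p=0.0120, T=0.296, ωT=0.983282, cosh=1.523649, sinh=1.149568; start (x,ẋ)=(-0.034100, -0.040900) → end (x,ẋ)=(-0.072394, -0.238362)
phase 2: p=0.2774, T=0.519, ωT=1.724066, cosh=2.892811, sinh=2.714471; start (x,ẋ)=(-0.072394, -0.238362) → end (x,ẋ)=(-0.929263, -3.843698)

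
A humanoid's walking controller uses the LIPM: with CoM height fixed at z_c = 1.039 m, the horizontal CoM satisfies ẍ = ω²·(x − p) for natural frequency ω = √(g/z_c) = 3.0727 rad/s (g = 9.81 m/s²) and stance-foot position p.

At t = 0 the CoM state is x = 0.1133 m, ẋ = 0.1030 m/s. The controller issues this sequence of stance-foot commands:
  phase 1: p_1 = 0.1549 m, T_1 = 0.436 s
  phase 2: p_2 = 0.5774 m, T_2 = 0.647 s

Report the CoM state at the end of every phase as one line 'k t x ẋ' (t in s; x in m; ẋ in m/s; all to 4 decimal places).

1 0.4360 0.1296 -0.0172
2 1.0830 -1.1079 -4.9922

phase 1: p=0.1549, T=0.436, ωT=1.339697, cosh=2.039906, sinh=1.777981; start (x,ẋ)=(0.113300, 0.103000) → end (x,ẋ)=(0.129640, -0.017159)
phase 2: p=0.5774, T=0.647, ωT=1.988037, cosh=3.719075, sinh=3.582111; start (x,ẋ)=(0.129640, -0.017159) → end (x,ẋ)=(-1.107858, -4.992203)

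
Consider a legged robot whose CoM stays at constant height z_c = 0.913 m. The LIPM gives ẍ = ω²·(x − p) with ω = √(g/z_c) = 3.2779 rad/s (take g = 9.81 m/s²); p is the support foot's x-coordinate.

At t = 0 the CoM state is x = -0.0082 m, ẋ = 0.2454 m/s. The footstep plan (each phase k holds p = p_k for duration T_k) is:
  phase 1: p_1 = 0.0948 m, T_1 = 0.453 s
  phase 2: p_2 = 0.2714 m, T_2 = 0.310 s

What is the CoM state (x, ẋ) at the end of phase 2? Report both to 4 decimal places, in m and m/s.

phase 1: p=0.0948, T=0.453, ωT=1.484889, cosh=2.320501, sinh=2.093973; start (x,ẋ)=(-0.008200, 0.245400) → end (x,ẋ)=(0.012554, -0.137524)
phase 2: p=0.2714, T=0.310, ωT=1.016149, cosh=1.562261, sinh=1.200275; start (x,ẋ)=(0.012554, -0.137524) → end (x,ẋ)=(-0.183343, -1.233248)

x = -0.1833, ẋ = -1.2332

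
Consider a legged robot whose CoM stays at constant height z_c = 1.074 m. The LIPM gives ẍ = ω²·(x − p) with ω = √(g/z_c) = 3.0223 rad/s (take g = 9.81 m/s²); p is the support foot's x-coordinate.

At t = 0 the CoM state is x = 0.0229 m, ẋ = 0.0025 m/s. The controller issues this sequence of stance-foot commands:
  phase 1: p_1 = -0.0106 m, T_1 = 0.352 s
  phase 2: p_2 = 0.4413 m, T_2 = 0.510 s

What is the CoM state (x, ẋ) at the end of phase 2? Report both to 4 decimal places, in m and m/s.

x = -0.4290, ẋ = -2.3452

phase 1: p=-0.0106, T=0.352, ωT=1.063850, cosh=1.621314, sinh=1.276190; start (x,ẋ)=(0.022900, 0.002500) → end (x,ẋ)=(0.044770, 0.133264)
phase 2: p=0.4413, T=0.510, ωT=1.541373, cosh=2.442543, sinh=2.228456; start (x,ẋ)=(0.044770, 0.133264) → end (x,ẋ)=(-0.428982, -2.345154)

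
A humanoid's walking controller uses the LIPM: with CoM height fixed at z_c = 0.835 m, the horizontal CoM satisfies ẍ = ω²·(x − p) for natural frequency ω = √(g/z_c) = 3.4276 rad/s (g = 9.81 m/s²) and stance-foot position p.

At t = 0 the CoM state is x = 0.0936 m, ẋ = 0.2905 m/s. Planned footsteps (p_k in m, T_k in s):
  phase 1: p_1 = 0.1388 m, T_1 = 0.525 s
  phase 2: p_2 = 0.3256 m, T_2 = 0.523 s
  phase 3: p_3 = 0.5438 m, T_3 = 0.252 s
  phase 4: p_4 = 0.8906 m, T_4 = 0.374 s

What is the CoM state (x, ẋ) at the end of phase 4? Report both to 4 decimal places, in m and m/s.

x = 0.6142, ẋ = -0.5163

phase 1: p=0.1388, T=0.525, ωT=1.799490, cosh=3.105973, sinh=2.940590; start (x,ẋ)=(0.093600, 0.290500) → end (x,ẋ)=(0.247634, 0.446707)
phase 2: p=0.3256, T=0.523, ωT=1.792635, cosh=3.085888, sinh=2.919367; start (x,ẋ)=(0.247634, 0.446707) → end (x,ẋ)=(0.465477, 0.598330)
phase 3: p=0.5438, T=0.252, ωT=0.863755, cosh=1.396814, sinh=0.975238; start (x,ẋ)=(0.465477, 0.598330) → end (x,ẋ)=(0.604638, 0.573945)
phase 4: p=0.8906, T=0.374, ωT=1.281922, cosh=1.940532, sinh=1.663029; start (x,ẋ)=(0.604638, 0.573945) → end (x,ẋ)=(0.614152, -0.516282)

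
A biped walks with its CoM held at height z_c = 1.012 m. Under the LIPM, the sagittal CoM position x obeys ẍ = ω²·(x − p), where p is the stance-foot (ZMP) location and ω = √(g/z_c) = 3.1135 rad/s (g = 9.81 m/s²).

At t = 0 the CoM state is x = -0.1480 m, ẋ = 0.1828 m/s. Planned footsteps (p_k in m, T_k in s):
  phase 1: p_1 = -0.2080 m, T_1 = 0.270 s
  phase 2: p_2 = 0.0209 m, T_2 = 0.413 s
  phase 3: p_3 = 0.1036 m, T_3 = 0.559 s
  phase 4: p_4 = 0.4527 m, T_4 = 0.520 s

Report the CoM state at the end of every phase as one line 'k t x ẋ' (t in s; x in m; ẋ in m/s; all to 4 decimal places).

1 0.2700 -0.0701 0.4275
2 0.6830 0.0730 0.3588
3 1.2420 0.3321 0.7910
4 1.7620 0.7523 1.1640

phase 1: p=-0.2080, T=0.270, ωT=0.840645, cosh=1.374647, sinh=0.943215; start (x,ẋ)=(-0.148000, 0.182800) → end (x,ẋ)=(-0.070143, 0.427487)
phase 2: p=0.0209, T=0.413, ωT=1.285875, cosh=1.947121, sinh=1.670713; start (x,ẋ)=(-0.070143, 0.427487) → end (x,ẋ)=(0.073019, 0.358785)
phase 3: p=0.1036, T=0.559, ωT=1.740447, cosh=2.937665, sinh=2.762223; start (x,ẋ)=(0.073019, 0.358785) → end (x,ẋ)=(0.332069, 0.790987)
phase 4: p=0.4527, T=0.520, ωT=1.619020, cosh=2.623117, sinh=2.425024; start (x,ẋ)=(0.332069, 0.790987) → end (x,ẋ)=(0.752349, 1.164047)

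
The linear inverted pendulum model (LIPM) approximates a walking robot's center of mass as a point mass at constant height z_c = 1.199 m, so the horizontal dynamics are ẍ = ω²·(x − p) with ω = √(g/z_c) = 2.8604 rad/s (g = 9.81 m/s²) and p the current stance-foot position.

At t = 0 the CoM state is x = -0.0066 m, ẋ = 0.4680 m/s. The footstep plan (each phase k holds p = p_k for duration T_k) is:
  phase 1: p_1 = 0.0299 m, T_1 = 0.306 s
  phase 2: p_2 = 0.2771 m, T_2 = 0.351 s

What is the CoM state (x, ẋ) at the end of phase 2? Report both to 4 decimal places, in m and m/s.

x = 0.2954, ẋ = 0.3989

phase 1: p=0.0299, T=0.306, ωT=0.875282, cosh=1.408149, sinh=0.991404; start (x,ẋ)=(-0.006600, 0.468000) → end (x,ẋ)=(0.140710, 0.555506)
phase 2: p=0.2771, T=0.351, ωT=1.004000, cosh=1.547794, sinh=1.181384; start (x,ẋ)=(0.140710, 0.555506) → end (x,ẋ)=(0.295427, 0.398915)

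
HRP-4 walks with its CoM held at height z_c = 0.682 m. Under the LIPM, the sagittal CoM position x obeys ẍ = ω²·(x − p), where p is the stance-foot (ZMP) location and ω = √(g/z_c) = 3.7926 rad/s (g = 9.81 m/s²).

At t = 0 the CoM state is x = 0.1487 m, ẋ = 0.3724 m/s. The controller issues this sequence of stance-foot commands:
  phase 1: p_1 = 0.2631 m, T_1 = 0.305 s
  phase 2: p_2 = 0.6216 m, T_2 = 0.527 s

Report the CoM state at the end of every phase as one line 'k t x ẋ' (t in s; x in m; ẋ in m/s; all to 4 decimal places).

1 0.3050 0.2039 0.0291
2 0.8320 -0.9201 -5.6286

phase 1: p=0.2631, T=0.305, ωT=1.156743, cosh=1.747035, sinh=1.432526; start (x,ẋ)=(0.148700, 0.372400) → end (x,ẋ)=(0.203901, 0.029061)
phase 2: p=0.6216, T=0.527, ωT=1.998700, cosh=3.757485, sinh=3.621973; start (x,ẋ)=(0.203901, 0.029061) → end (x,ẋ)=(-0.920145, -5.628613)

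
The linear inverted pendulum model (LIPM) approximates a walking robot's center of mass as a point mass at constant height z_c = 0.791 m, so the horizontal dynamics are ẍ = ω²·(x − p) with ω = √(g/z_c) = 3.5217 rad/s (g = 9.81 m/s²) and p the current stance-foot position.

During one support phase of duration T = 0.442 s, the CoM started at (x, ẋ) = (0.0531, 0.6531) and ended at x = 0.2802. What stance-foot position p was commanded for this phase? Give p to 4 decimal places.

ωT = 3.5217·0.442 = 1.556591; cosh(ωT) = 2.476741, sinh(ωT) = 2.265887
x(T) = p + (x₀−p)·cosh(ωT) + (ẋ₀/ω)·sinh(ωT) ⇒ p·(1 − cosh) = x(T) − x₀·cosh − (ẋ₀/ω)·sinh
numerator   = 0.2802 − (0.0531)·2.476741 − (0.6531/3.5217)·2.265887 = -0.271524
denominator = 1 − 2.476741 = -1.476741
p = -0.271524 / -1.476741 = 0.1839

p = 0.1839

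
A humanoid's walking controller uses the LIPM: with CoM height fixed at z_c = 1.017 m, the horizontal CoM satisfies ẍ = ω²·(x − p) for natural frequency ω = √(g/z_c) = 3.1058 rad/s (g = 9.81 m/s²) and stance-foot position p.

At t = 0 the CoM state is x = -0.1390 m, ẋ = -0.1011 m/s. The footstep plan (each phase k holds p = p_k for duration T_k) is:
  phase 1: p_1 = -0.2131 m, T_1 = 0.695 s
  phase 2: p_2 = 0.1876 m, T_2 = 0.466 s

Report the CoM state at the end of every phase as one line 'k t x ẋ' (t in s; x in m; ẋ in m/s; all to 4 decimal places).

1 0.6950 -0.0271 0.5395
2 1.1610 0.0549 -0.1286

phase 1: p=-0.2131, T=0.695, ωT=2.158531, cosh=4.386952, sinh=4.271457; start (x,ẋ)=(-0.139000, -0.101100) → end (x,ẋ)=(-0.027071, 0.539511)
phase 2: p=0.1876, T=0.466, ωT=1.447303, cosh=2.243418, sinh=2.008214; start (x,ẋ)=(-0.027071, 0.539511) → end (x,ẋ)=(0.054851, -0.128579)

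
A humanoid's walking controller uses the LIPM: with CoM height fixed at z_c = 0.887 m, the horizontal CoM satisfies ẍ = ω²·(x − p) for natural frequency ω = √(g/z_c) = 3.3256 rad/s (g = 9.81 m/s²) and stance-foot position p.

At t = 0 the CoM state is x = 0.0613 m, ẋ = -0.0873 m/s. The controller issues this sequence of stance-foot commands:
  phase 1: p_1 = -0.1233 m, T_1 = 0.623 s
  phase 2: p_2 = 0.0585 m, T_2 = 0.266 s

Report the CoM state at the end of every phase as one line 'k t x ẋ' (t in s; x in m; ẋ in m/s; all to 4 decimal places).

phase 1: p=-0.1233, T=0.623, ωT=2.071849, cosh=4.032720, sinh=3.906768; start (x,ẋ)=(0.061300, -0.087300) → end (x,ẋ)=(0.518584, 2.046331)
phase 2: p=0.0585, T=0.266, ωT=0.884610, cosh=1.417457, sinh=1.004582; start (x,ẋ)=(0.518584, 2.046331) → end (x,ẋ)=(1.328795, 4.437651)

1 0.6230 0.5186 2.0463
2 0.8890 1.3288 4.4377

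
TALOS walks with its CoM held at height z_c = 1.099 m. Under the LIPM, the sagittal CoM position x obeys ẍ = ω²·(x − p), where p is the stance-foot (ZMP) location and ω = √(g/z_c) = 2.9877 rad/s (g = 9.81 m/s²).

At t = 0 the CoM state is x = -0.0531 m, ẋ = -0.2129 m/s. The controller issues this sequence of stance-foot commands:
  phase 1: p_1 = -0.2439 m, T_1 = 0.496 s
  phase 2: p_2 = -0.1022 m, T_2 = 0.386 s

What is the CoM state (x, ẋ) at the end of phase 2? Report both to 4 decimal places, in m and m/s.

x = 0.4939, ẋ = 1.8584

phase 1: p=-0.2439, T=0.496, ωT=1.481899, cosh=2.314251, sinh=2.087045; start (x,ẋ)=(-0.053100, -0.212900) → end (x,ẋ)=(0.048939, 0.697023)
phase 2: p=-0.1022, T=0.386, ωT=1.153252, cosh=1.742045, sinh=1.426436; start (x,ẋ)=(0.048939, 0.697023) → end (x,ẋ)=(0.493874, 1.858362)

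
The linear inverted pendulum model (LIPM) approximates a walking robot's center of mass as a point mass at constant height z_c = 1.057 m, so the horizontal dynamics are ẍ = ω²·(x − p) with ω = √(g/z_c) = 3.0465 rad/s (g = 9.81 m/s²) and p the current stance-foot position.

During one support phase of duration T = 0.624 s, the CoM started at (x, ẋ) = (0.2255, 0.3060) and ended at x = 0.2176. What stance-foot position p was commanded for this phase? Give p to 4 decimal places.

ωT = 3.0465·0.624 = 1.901016; cosh(ωT) = 3.421054, sinh(ωT) = 3.271637
x(T) = p + (x₀−p)·cosh(ωT) + (ẋ₀/ω)·sinh(ωT) ⇒ p·(1 − cosh) = x(T) − x₀·cosh − (ẋ₀/ω)·sinh
numerator   = 0.2176 − (0.2255)·3.421054 − (0.3060/3.0465)·3.271637 = -0.882461
denominator = 1 − 3.421054 = -2.421054
p = -0.882461 / -2.421054 = 0.3645

p = 0.3645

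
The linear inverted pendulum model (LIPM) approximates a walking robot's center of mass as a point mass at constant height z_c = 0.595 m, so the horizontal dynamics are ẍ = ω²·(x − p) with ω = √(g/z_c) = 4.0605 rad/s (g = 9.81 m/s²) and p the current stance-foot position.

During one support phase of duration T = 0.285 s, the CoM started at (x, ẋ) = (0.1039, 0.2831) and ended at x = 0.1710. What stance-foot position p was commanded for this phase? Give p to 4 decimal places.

ωT = 4.0605·0.285 = 1.157242; cosh(ωT) = 1.747750, sinh(ωT) = 1.433399
x(T) = p + (x₀−p)·cosh(ωT) + (ẋ₀/ω)·sinh(ωT) ⇒ p·(1 − cosh) = x(T) − x₀·cosh − (ẋ₀/ω)·sinh
numerator   = 0.1710 − (0.1039)·1.747750 − (0.2831/4.0605)·1.433399 = -0.110529
denominator = 1 − 1.747750 = -0.747750
p = -0.110529 / -0.747750 = 0.1478

p = 0.1478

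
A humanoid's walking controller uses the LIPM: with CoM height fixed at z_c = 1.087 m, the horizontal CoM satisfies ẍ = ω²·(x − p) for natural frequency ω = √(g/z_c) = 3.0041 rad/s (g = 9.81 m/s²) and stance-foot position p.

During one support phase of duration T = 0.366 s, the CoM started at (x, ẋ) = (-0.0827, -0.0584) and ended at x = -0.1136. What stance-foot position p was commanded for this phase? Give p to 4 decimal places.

p = -0.0753

ωT = 3.0041·0.366 = 1.099501; cosh(ωT) = 1.667852, sinh(ωT) = 1.334814
x(T) = p + (x₀−p)·cosh(ωT) + (ẋ₀/ω)·sinh(ωT) ⇒ p·(1 − cosh) = x(T) − x₀·cosh − (ẋ₀/ω)·sinh
numerator   = -0.1136 − (-0.0827)·1.667852 − (-0.0584/3.0041)·1.334814 = 0.050280
denominator = 1 − 1.667852 = -0.667852
p = 0.050280 / -0.667852 = -0.0753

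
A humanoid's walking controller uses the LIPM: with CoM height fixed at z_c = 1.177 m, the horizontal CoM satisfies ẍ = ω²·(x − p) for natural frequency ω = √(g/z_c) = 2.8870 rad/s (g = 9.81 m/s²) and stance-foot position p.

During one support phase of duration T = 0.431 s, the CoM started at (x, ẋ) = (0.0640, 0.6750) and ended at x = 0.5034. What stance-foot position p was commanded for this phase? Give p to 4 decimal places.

p = -0.0126

ωT = 2.8870·0.431 = 1.244297; cosh(ωT) = 1.879319, sinh(ωT) = 1.591175
x(T) = p + (x₀−p)·cosh(ωT) + (ẋ₀/ω)·sinh(ωT) ⇒ p·(1 − cosh) = x(T) − x₀·cosh − (ẋ₀/ω)·sinh
numerator   = 0.5034 − (0.0640)·1.879319 − (0.6750/2.8870)·1.591175 = 0.011096
denominator = 1 − 1.879319 = -0.879319
p = 0.011096 / -0.879319 = -0.0126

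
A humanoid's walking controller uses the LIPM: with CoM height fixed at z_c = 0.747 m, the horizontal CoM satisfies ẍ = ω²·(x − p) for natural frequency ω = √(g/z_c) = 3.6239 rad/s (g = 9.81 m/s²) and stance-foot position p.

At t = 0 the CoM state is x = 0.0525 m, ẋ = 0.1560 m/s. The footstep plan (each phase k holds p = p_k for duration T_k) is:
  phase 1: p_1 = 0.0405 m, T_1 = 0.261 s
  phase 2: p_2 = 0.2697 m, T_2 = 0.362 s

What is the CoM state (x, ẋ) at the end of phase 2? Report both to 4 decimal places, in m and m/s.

phase 1: p=0.0405, T=0.261, ωT=0.945838, cosh=1.481662, sinh=1.093308; start (x,ẋ)=(0.052500, 0.156000) → end (x,ẋ)=(0.105344, 0.278684)
phase 2: p=0.2697, T=0.362, ωT=1.311852, cosh=1.991182, sinh=1.721861; start (x,ẋ)=(0.105344, 0.278684) → end (x,ẋ)=(0.074852, -0.470646)

x = 0.0749, ẋ = -0.4706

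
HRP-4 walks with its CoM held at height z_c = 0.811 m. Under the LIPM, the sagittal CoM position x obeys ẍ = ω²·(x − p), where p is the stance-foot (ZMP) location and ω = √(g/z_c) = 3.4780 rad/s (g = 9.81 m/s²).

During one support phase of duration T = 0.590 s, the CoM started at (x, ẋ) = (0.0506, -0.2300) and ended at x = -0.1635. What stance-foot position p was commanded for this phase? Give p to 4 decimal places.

p = 0.0374

ωT = 3.4780·0.590 = 2.052020; cosh(ωT) = 3.956042, sinh(ωT) = 3.827567
x(T) = p + (x₀−p)·cosh(ωT) + (ẋ₀/ω)·sinh(ωT) ⇒ p·(1 − cosh) = x(T) − x₀·cosh − (ẋ₀/ω)·sinh
numerator   = -0.1635 − (0.0506)·3.956042 − (-0.2300/3.4780)·3.827567 = -0.110559
denominator = 1 − 3.956042 = -2.956042
p = -0.110559 / -2.956042 = 0.0374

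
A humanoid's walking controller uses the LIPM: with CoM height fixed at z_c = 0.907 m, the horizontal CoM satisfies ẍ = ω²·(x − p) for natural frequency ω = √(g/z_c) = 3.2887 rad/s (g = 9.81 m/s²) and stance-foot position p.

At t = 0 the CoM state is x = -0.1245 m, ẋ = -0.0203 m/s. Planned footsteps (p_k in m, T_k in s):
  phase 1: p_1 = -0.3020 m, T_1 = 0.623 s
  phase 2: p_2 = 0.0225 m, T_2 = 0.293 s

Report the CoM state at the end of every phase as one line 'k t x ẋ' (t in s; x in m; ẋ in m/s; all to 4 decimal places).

phase 1: p=-0.3020, T=0.623, ωT=2.048860, cosh=3.943967, sinh=3.815085; start (x,ẋ)=(-0.124500, -0.020300) → end (x,ẋ)=(0.374505, 2.146971)
phase 2: p=0.0225, T=0.293, ωT=0.963589, cosh=1.501304, sinh=1.119783; start (x,ẋ)=(0.374505, 2.146971) → end (x,ẋ)=(1.281997, 4.519561)

1 0.6230 0.3745 2.1470
2 0.9160 1.2820 4.5196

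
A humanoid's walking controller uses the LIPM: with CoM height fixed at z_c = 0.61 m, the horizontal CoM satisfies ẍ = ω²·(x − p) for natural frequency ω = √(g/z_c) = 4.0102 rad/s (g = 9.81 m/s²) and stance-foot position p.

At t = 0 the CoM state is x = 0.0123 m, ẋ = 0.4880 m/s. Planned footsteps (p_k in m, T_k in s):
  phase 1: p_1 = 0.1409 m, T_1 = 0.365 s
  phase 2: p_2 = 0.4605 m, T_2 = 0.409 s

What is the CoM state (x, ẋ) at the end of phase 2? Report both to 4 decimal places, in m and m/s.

x = -0.4770, ẋ = -3.4661

phase 1: p=0.1409, T=0.365, ωT=1.463723, cosh=2.276697, sinh=2.045324; start (x,ẋ)=(0.012300, 0.488000) → end (x,ẋ)=(0.097012, 0.056231)
phase 2: p=0.4605, T=0.409, ωT=1.640172, cosh=2.675001, sinh=2.481054; start (x,ẋ)=(0.097012, 0.056231) → end (x,ẋ)=(-0.477043, -3.466119)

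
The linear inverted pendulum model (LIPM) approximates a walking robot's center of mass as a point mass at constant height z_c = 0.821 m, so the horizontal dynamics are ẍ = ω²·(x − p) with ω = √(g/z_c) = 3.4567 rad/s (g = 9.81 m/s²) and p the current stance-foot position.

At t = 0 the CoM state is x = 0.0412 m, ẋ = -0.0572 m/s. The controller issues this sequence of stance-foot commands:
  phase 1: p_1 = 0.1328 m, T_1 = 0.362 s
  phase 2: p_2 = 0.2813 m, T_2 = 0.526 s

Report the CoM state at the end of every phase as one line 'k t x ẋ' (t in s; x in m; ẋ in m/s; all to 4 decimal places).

phase 1: p=0.1328, T=0.362, ωT=1.251325, cosh=1.890549, sinh=1.604423; start (x,ẋ)=(0.041200, -0.057200) → end (x,ẋ)=(-0.066924, -0.616154)
phase 2: p=0.2813, T=0.526, ωT=1.818224, cosh=3.161611, sinh=2.999297; start (x,ẋ)=(-0.066924, -0.616154) → end (x,ẋ)=(-1.354270, -5.558306)

1 0.3620 -0.0669 -0.6162
2 0.8880 -1.3543 -5.5583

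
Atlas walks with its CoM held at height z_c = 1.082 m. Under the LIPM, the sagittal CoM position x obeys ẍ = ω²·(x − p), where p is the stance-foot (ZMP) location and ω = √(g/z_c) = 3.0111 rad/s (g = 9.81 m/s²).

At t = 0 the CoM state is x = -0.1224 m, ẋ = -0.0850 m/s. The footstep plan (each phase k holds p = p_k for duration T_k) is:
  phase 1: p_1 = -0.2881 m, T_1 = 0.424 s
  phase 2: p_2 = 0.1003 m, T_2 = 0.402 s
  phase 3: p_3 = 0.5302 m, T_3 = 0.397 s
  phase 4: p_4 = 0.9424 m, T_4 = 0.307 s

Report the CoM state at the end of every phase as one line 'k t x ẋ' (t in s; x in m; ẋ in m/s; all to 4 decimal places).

phase 1: p=-0.2881, T=0.424, ωT=1.276706, cosh=1.931884, sinh=1.652929; start (x,ẋ)=(-0.122400, -0.085000) → end (x,ẋ)=(-0.014647, 0.660501)
phase 2: p=0.1003, T=0.402, ωT=1.210462, cosh=1.826547, sinh=1.528488; start (x,ẋ)=(-0.014647, 0.660501) → end (x,ẋ)=(0.225626, 0.677400)
phase 3: p=0.5302, T=0.397, ωT=1.195407, cosh=1.803741, sinh=1.501160; start (x,ẋ)=(0.225626, 0.677400) → end (x,ẋ)=(0.318539, -0.154865)
phase 4: p=0.9424, T=0.307, ωT=0.924408, cosh=1.458571, sinh=1.061804; start (x,ẋ)=(0.318539, -0.154865) → end (x,ẋ)=(-0.022155, -2.220488)

1 0.4240 -0.0146 0.6605
2 0.8260 0.2256 0.6774
3 1.2230 0.3185 -0.1549
4 1.5300 -0.0222 -2.2205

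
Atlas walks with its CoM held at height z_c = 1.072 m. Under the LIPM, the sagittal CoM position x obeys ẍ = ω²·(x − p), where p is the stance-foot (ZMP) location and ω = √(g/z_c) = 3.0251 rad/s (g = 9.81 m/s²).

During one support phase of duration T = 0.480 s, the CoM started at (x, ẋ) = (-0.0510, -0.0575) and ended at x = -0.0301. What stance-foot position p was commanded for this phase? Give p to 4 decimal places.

ωT = 3.0251·0.480 = 1.452048; cosh(ωT) = 2.252972, sinh(ωT) = 2.018882
x(T) = p + (x₀−p)·cosh(ωT) + (ẋ₀/ω)·sinh(ωT) ⇒ p·(1 − cosh) = x(T) − x₀·cosh − (ẋ₀/ω)·sinh
numerator   = -0.0301 − (-0.0510)·2.252972 − (-0.0575/3.0251)·2.018882 = 0.123176
denominator = 1 − 2.252972 = -1.252972
p = 0.123176 / -1.252972 = -0.0983

p = -0.0983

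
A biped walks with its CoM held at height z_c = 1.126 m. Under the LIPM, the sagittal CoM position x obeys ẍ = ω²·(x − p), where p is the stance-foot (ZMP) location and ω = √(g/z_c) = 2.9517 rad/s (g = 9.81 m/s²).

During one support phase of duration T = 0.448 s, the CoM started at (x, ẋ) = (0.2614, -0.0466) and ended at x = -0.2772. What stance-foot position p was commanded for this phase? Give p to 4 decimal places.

p = 0.7677

ωT = 2.9517·0.448 = 1.322362; cosh(ωT) = 2.009389, sinh(ωT) = 1.742884
x(T) = p + (x₀−p)·cosh(ωT) + (ẋ₀/ω)·sinh(ωT) ⇒ p·(1 − cosh) = x(T) − x₀·cosh − (ẋ₀/ω)·sinh
numerator   = -0.2772 − (0.2614)·2.009389 − (-0.0466/2.9517)·1.742884 = -0.774938
denominator = 1 − 2.009389 = -1.009389
p = -0.774938 / -1.009389 = 0.7677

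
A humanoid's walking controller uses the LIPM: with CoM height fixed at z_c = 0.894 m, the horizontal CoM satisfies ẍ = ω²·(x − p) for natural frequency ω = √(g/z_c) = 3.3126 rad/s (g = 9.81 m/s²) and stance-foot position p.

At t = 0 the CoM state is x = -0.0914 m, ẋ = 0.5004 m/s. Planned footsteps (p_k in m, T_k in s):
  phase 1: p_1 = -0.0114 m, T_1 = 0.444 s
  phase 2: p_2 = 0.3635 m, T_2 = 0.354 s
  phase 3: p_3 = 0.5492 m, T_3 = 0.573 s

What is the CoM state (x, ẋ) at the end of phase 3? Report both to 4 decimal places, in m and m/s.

x = -0.8014, ẋ = -4.3160

phase 1: p=-0.0114, T=0.444, ωT=1.470794, cosh=2.291217, sinh=2.061474; start (x,ẋ)=(-0.091400, 0.500400) → end (x,ẋ)=(0.116708, 0.600218)
phase 2: p=0.3635, T=0.354, ωT=1.172660, cosh=1.770059, sinh=1.460517; start (x,ẋ)=(0.116708, 0.600218) → end (x,ẋ)=(0.191298, -0.131585)
phase 3: p=0.5492, T=0.573, ωT=1.898120, cosh=3.411593, sinh=3.261743; start (x,ẋ)=(0.191298, -0.131585) → end (x,ẋ)=(-0.801380, -4.315988)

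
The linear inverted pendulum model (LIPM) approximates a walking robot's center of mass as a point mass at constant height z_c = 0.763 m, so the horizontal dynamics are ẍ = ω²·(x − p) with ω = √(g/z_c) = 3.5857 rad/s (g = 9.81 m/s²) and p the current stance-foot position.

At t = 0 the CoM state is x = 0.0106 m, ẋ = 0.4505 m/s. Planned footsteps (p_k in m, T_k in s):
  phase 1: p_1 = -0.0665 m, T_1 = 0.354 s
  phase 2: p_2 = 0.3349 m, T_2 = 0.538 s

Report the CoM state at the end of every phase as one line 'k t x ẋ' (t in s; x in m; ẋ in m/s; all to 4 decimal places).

1 0.3540 0.2874 1.3179
2 0.8920 1.4062 4.0577

phase 1: p=-0.0665, T=0.354, ωT=1.269338, cosh=1.919756, sinh=1.638739; start (x,ẋ)=(0.010600, 0.450500) → end (x,ẋ)=(0.287401, 1.317892)
phase 2: p=0.3349, T=0.538, ωT=1.929107, cosh=3.514318, sinh=3.369040; start (x,ẋ)=(0.287401, 1.317892) → end (x,ẋ)=(1.406234, 4.057686)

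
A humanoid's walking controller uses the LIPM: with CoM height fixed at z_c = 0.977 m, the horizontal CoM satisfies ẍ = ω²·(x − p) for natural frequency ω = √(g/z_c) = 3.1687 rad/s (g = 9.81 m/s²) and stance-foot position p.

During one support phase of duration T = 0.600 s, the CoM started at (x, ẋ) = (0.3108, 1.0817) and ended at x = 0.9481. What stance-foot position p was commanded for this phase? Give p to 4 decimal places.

p = 0.5089

ωT = 3.1687·0.600 = 1.901220; cosh(ωT) = 3.421721, sinh(ωT) = 3.272335
x(T) = p + (x₀−p)·cosh(ωT) + (ẋ₀/ω)·sinh(ωT) ⇒ p·(1 − cosh) = x(T) − x₀·cosh − (ẋ₀/ω)·sinh
numerator   = 0.9481 − (0.3108)·3.421721 − (1.0817/3.1687)·3.272335 = -1.232449
denominator = 1 − 3.421721 = -2.421721
p = -1.232449 / -2.421721 = 0.5089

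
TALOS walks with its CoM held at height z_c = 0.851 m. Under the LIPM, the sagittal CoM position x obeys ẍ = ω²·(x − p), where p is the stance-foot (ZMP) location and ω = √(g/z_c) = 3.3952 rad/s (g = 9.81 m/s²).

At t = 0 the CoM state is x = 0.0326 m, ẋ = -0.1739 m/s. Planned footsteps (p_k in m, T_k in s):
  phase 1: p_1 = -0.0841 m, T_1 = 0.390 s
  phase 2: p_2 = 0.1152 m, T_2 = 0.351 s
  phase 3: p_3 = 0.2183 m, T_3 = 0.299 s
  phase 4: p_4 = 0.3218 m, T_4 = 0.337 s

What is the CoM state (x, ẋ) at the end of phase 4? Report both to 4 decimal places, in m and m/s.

x = 0.3556, ẋ = 0.2856

phase 1: p=-0.0841, T=0.390, ωT=1.324128, cosh=2.012470, sinh=1.746436; start (x,ẋ)=(0.032600, -0.173900) → end (x,ẋ)=(0.061304, 0.342004)
phase 2: p=0.1152, T=0.351, ωT=1.191715, cosh=1.798212, sinh=1.494512; start (x,ẋ)=(0.061304, 0.342004) → end (x,ẋ)=(0.168828, 0.341518)
phase 3: p=0.2183, T=0.299, ωT=1.015165, cosh=1.561080, sinh=1.198738; start (x,ẋ)=(0.168828, 0.341518) → end (x,ẋ)=(0.261650, 0.331789)
phase 4: p=0.3218, T=0.337, ωT=1.144182, cosh=1.729179, sinh=1.410694; start (x,ẋ)=(0.261650, 0.331789) → end (x,ẋ)=(0.355646, 0.285626)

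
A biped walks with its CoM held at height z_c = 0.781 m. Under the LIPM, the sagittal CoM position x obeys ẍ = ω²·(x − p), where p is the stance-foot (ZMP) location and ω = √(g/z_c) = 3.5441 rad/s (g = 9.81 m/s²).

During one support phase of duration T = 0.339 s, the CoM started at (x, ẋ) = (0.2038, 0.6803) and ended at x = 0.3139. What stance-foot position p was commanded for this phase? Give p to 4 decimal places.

ωT = 3.5441·0.339 = 1.201450; cosh(ωT) = 1.812846, sinh(ωT) = 1.512088
x(T) = p + (x₀−p)·cosh(ωT) + (ẋ₀/ω)·sinh(ωT) ⇒ p·(1 − cosh) = x(T) − x₀·cosh − (ẋ₀/ω)·sinh
numerator   = 0.3139 − (0.2038)·1.812846 − (0.6803/3.5441)·1.512088 = -0.345808
denominator = 1 − 1.812846 = -0.812846
p = -0.345808 / -0.812846 = 0.4254

p = 0.4254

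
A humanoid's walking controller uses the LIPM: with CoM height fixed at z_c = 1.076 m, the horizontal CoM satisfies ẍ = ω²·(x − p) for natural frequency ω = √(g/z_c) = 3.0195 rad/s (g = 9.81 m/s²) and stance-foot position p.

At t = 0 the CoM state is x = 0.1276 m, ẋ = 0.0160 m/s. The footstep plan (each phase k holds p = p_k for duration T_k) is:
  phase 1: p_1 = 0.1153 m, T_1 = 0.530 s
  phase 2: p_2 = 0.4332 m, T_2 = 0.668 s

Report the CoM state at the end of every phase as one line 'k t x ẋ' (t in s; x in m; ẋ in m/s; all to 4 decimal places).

1 0.5300 0.1596 0.1295
2 1.1980 -0.4548 -2.5543

phase 1: p=0.1153, T=0.530, ωT=1.600335, cosh=2.578260, sinh=2.376432; start (x,ẋ)=(0.127600, 0.016000) → end (x,ẋ)=(0.159605, 0.129512)
phase 2: p=0.4332, T=0.668, ωT=2.017026, cosh=3.824495, sinh=3.691444; start (x,ẋ)=(0.159605, 0.129512) → end (x,ẋ)=(-0.454829, -2.554256)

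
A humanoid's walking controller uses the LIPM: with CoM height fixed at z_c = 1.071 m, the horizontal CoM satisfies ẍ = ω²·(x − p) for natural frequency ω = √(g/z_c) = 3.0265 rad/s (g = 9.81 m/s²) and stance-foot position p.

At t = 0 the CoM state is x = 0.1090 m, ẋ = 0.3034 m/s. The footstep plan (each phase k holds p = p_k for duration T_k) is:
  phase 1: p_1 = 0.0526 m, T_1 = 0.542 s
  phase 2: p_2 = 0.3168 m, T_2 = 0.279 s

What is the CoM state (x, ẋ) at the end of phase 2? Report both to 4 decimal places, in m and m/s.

phase 1: p=0.0526, T=0.542, ωT=1.640363, cosh=2.675475, sinh=2.481566; start (x,ẋ)=(0.109000, 0.303400) → end (x,ẋ)=(0.452268, 1.235329)
phase 2: p=0.3168, T=0.279, ωT=0.844394, cosh=1.378192, sinh=0.948374; start (x,ẋ)=(0.452268, 1.235329) → end (x,ẋ)=(0.890600, 2.091350)

x = 0.8906, ẋ = 2.0913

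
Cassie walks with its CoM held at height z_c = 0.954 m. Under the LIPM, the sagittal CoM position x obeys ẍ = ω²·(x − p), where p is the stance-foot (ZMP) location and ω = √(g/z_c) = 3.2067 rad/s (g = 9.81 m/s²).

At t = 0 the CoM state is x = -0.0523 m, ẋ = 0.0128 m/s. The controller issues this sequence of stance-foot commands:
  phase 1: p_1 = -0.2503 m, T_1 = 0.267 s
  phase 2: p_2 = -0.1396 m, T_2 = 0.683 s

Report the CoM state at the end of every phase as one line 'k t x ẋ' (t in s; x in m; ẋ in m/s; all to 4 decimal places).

phase 1: p=-0.2503, T=0.267, ωT=0.856189, cosh=1.389475, sinh=0.964697; start (x,ẋ)=(-0.052300, 0.012800) → end (x,ẋ)=(0.028667, 0.630297)
phase 2: p=-0.1396, T=0.683, ωT=2.190176, cosh=4.524342, sinh=4.412445; start (x,ẋ)=(0.028667, 0.630297) → end (x,ẋ)=(1.488990, 5.232550)

1 0.2670 0.0287 0.6303
2 0.9500 1.4890 5.2325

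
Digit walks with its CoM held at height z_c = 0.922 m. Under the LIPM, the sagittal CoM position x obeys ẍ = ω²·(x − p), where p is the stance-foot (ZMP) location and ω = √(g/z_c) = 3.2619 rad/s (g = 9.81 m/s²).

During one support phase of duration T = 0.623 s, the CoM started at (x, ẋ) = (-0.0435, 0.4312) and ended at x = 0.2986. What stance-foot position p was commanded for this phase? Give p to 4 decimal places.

p = 0.0098

ωT = 3.2619·0.623 = 2.032164; cosh(ωT) = 3.880815, sinh(ωT) = 3.749764
x(T) = p + (x₀−p)·cosh(ωT) + (ẋ₀/ω)·sinh(ωT) ⇒ p·(1 − cosh) = x(T) − x₀·cosh − (ẋ₀/ω)·sinh
numerator   = 0.2986 − (-0.0435)·3.880815 − (0.4312/3.2619)·3.749764 = -0.028277
denominator = 1 − 3.880815 = -2.880815
p = -0.028277 / -2.880815 = 0.0098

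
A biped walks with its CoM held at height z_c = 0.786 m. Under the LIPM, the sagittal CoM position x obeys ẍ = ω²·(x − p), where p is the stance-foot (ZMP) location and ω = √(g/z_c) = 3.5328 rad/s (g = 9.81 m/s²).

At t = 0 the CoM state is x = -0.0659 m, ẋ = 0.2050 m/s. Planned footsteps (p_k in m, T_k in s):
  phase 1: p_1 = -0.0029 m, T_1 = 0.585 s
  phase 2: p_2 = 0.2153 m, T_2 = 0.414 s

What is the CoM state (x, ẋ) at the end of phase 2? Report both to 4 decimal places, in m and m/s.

x = -0.3675, ẋ = -1.8679

phase 1: p=-0.0029, T=0.585, ωT=2.066688, cosh=4.012612, sinh=3.886008; start (x,ẋ)=(-0.065900, 0.205000) → end (x,ẋ)=(-0.030199, -0.042309)
phase 2: p=0.2153, T=0.414, ωT=1.462579, cosh=2.274359, sinh=2.042721; start (x,ẋ)=(-0.030199, -0.042309) → end (x,ẋ)=(-0.367516, -1.867874)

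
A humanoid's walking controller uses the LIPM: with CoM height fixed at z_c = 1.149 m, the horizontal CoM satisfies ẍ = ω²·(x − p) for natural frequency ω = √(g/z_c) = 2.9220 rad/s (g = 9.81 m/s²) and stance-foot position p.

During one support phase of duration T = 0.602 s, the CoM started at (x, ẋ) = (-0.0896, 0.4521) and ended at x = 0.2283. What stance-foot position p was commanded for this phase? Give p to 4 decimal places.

p = -0.0303

ωT = 2.9220·0.602 = 1.759044; cosh(ωT) = 2.989546, sinh(ωT) = 2.817337
x(T) = p + (x₀−p)·cosh(ωT) + (ẋ₀/ω)·sinh(ωT) ⇒ p·(1 − cosh) = x(T) − x₀·cosh − (ẋ₀/ω)·sinh
numerator   = 0.2283 − (-0.0896)·2.989546 − (0.4521/2.9220)·2.817337 = 0.060257
denominator = 1 − 2.989546 = -1.989546
p = 0.060257 / -1.989546 = -0.0303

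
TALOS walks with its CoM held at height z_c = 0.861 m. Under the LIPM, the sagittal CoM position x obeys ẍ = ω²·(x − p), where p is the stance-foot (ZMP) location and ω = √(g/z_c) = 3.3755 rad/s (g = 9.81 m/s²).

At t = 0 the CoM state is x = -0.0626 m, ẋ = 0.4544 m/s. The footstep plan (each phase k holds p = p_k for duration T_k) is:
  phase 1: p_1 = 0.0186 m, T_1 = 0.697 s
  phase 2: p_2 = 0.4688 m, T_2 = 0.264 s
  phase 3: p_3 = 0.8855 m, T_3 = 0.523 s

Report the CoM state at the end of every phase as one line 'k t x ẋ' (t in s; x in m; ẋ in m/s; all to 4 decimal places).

1 0.6970 0.2892 0.9825
2 0.9610 0.5081 0.7844
3 1.4840 0.4096 -1.2543

phase 1: p=0.0186, T=0.697, ωT=2.352723, cosh=5.304638, sinh=5.209528; start (x,ẋ)=(-0.062600, 0.454400) → end (x,ẋ)=(0.289155, 0.982545)
phase 2: p=0.4688, T=0.264, ωT=0.891132, cosh=1.424039, sinh=1.013848; start (x,ẋ)=(0.289155, 0.982545) → end (x,ẋ)=(0.508091, 0.784393)
phase 3: p=0.8855, T=0.523, ωT=1.765387, cosh=3.007476, sinh=2.836355; start (x,ẋ)=(0.508091, 0.784393) → end (x,ẋ)=(0.409558, -1.254318)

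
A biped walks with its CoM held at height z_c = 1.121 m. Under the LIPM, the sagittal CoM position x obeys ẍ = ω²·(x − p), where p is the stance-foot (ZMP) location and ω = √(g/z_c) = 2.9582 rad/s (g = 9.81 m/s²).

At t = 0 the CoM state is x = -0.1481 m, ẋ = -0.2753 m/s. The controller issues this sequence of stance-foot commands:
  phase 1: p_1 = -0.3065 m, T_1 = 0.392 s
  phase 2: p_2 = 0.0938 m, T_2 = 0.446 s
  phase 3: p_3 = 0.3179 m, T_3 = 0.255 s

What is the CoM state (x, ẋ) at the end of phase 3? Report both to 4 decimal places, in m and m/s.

phase 1: p=-0.3065, T=0.392, ωT=1.159614, cosh=1.751155, sinh=1.437548; start (x,ẋ)=(-0.148100, -0.275300) → end (x,ẋ)=(-0.162900, 0.191512)
phase 2: p=0.0938, T=0.446, ωT=1.319357, cosh=2.004161, sinh=1.736854; start (x,ẋ)=(-0.162900, 0.191512) → end (x,ẋ)=(-0.308226, -0.935095)
phase 3: p=0.3179, T=0.255, ωT=0.754341, cosh=1.298265, sinh=0.827945; start (x,ẋ)=(-0.308226, -0.935095) → end (x,ẋ)=(-0.756693, -2.747525)

x = -0.7567, ẋ = -2.7475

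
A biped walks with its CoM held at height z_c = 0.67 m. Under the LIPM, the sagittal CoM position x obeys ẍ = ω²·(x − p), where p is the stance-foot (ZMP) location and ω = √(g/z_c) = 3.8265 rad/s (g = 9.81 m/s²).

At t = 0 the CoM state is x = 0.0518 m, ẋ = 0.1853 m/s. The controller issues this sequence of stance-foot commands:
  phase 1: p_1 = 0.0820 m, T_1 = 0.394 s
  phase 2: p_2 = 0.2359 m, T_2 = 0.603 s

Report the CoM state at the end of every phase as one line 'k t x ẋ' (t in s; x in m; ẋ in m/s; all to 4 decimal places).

phase 1: p=0.0820, T=0.394, ωT=1.507641, cosh=2.368748, sinh=2.147317; start (x,ẋ)=(0.051800, 0.185300) → end (x,ẋ)=(0.114449, 0.190785)
phase 2: p=0.2359, T=0.603, ωT=2.307379, cosh=5.073790, sinh=4.974269; start (x,ẋ)=(0.114449, 0.190785) → end (x,ẋ)=(-0.132308, -1.343710)

1 0.3940 0.1144 0.1908
2 0.9970 -0.1323 -1.3437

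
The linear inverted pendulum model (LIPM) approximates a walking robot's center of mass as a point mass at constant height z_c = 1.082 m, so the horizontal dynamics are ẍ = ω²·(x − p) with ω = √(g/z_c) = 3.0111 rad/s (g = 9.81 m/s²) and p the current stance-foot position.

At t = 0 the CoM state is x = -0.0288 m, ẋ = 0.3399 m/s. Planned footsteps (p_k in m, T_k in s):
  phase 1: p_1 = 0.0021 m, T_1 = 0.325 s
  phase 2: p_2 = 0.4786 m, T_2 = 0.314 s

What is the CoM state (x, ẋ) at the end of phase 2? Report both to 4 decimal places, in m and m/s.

x = 0.0430, ẋ = -0.6910

phase 1: p=0.0021, T=0.325, ωT=0.978607, cosh=1.518291, sinh=1.142457; start (x,ẋ)=(-0.028800, 0.339900) → end (x,ẋ)=(0.084148, 0.409770)
phase 2: p=0.4786, T=0.314, ωT=0.945485, cosh=1.481277, sinh=1.092786; start (x,ẋ)=(0.084148, 0.409770) → end (x,ẋ)=(0.043021, -0.690957)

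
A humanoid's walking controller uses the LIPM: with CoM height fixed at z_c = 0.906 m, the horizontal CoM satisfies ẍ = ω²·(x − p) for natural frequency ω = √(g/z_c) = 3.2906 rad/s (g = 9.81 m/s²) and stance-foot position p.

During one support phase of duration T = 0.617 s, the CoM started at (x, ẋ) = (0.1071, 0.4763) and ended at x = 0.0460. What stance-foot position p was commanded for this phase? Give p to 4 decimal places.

ωT = 3.2906·0.617 = 2.030300; cosh(ωT) = 3.873834, sinh(ωT) = 3.742538
x(T) = p + (x₀−p)·cosh(ωT) + (ẋ₀/ω)·sinh(ωT) ⇒ p·(1 − cosh) = x(T) − x₀·cosh − (ẋ₀/ω)·sinh
numerator   = 0.0460 − (0.1071)·3.873834 − (0.4763/3.2906)·3.742538 = -0.910604
denominator = 1 − 3.873834 = -2.873834
p = -0.910604 / -2.873834 = 0.3169

p = 0.3169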